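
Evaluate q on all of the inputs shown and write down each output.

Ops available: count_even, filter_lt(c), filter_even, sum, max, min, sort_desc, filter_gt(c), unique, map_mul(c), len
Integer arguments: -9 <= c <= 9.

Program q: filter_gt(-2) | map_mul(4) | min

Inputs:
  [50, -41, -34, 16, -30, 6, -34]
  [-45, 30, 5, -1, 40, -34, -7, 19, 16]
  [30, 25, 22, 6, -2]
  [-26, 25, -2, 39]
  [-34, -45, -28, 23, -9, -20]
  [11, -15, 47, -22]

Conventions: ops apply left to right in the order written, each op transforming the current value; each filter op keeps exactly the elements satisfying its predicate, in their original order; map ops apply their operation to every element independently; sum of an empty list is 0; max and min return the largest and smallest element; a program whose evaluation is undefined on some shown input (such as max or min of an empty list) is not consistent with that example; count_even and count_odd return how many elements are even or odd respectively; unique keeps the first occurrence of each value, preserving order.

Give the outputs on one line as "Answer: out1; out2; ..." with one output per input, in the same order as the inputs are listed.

24; -4; 24; 100; 92; 44

Execution, op by op:
  [50, -41, -34, 16, -30, 6, -34] -> [50, 16, 6] -> [200, 64, 24] -> 24
  [-45, 30, 5, -1, 40, -34, -7, 19, 16] -> [30, 5, -1, 40, 19, 16] -> [120, 20, -4, 160, 76, 64] -> -4
  [30, 25, 22, 6, -2] -> [30, 25, 22, 6] -> [120, 100, 88, 24] -> 24
  [-26, 25, -2, 39] -> [25, 39] -> [100, 156] -> 100
  [-34, -45, -28, 23, -9, -20] -> [23] -> [92] -> 92
  [11, -15, 47, -22] -> [11, 47] -> [44, 188] -> 44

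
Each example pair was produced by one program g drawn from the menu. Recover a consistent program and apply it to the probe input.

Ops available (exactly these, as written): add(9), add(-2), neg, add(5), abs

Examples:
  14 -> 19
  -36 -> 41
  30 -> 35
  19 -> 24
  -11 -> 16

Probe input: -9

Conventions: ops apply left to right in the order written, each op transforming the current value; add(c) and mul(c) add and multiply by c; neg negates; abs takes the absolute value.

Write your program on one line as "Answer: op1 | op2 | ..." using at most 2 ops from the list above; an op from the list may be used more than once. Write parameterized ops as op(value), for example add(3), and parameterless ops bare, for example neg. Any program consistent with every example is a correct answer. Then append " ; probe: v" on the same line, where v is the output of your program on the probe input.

abs | add(5) ; probe: 14

Check, running the answer program on each example:
  14 -> 14 -> 19
  -36 -> 36 -> 41
  30 -> 30 -> 35
  19 -> 19 -> 24
  -11 -> 11 -> 16
  probe: -9 -> 9 -> 14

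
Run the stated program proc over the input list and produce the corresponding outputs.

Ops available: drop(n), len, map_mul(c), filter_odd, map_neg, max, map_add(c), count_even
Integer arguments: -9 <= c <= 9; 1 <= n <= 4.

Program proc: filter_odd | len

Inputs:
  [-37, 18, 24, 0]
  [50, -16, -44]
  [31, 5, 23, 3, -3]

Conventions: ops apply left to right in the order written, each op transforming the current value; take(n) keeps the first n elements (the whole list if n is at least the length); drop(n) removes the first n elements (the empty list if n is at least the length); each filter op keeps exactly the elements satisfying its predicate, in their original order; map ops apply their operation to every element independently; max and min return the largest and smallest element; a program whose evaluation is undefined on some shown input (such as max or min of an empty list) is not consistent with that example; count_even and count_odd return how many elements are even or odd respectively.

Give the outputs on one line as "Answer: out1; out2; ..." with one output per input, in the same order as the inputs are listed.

Execution, op by op:
  [-37, 18, 24, 0] -> [-37] -> 1
  [50, -16, -44] -> [] -> 0
  [31, 5, 23, 3, -3] -> [31, 5, 23, 3, -3] -> 5

1; 0; 5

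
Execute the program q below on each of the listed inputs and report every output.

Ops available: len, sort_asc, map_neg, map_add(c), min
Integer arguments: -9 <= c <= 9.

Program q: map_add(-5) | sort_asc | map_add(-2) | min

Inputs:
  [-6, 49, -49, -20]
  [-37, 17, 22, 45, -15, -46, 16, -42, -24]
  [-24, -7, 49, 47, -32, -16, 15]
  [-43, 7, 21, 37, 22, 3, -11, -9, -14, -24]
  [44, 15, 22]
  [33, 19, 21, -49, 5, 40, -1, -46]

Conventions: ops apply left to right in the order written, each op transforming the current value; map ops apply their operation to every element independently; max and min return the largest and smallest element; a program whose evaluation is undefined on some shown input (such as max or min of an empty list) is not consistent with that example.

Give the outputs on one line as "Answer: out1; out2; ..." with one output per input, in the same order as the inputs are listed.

Execution, op by op:
  [-6, 49, -49, -20] -> [-11, 44, -54, -25] -> [-54, -25, -11, 44] -> [-56, -27, -13, 42] -> -56
  [-37, 17, 22, 45, -15, -46, 16, -42, -24] -> [-42, 12, 17, 40, -20, -51, 11, -47, -29] -> [-51, -47, -42, -29, -20, 11, 12, 17, 40] -> [-53, -49, -44, -31, -22, 9, 10, 15, 38] -> -53
  [-24, -7, 49, 47, -32, -16, 15] -> [-29, -12, 44, 42, -37, -21, 10] -> [-37, -29, -21, -12, 10, 42, 44] -> [-39, -31, -23, -14, 8, 40, 42] -> -39
  [-43, 7, 21, 37, 22, 3, -11, -9, -14, -24] -> [-48, 2, 16, 32, 17, -2, -16, -14, -19, -29] -> [-48, -29, -19, -16, -14, -2, 2, 16, 17, 32] -> [-50, -31, -21, -18, -16, -4, 0, 14, 15, 30] -> -50
  [44, 15, 22] -> [39, 10, 17] -> [10, 17, 39] -> [8, 15, 37] -> 8
  [33, 19, 21, -49, 5, 40, -1, -46] -> [28, 14, 16, -54, 0, 35, -6, -51] -> [-54, -51, -6, 0, 14, 16, 28, 35] -> [-56, -53, -8, -2, 12, 14, 26, 33] -> -56

-56; -53; -39; -50; 8; -56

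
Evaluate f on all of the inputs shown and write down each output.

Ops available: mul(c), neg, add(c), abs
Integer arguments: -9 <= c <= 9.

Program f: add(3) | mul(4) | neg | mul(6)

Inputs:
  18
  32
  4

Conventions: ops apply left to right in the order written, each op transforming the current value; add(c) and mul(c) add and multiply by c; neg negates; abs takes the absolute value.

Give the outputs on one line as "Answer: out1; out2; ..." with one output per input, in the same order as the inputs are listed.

-504; -840; -168

Execution, op by op:
  18 -> 21 -> 84 -> -84 -> -504
  32 -> 35 -> 140 -> -140 -> -840
  4 -> 7 -> 28 -> -28 -> -168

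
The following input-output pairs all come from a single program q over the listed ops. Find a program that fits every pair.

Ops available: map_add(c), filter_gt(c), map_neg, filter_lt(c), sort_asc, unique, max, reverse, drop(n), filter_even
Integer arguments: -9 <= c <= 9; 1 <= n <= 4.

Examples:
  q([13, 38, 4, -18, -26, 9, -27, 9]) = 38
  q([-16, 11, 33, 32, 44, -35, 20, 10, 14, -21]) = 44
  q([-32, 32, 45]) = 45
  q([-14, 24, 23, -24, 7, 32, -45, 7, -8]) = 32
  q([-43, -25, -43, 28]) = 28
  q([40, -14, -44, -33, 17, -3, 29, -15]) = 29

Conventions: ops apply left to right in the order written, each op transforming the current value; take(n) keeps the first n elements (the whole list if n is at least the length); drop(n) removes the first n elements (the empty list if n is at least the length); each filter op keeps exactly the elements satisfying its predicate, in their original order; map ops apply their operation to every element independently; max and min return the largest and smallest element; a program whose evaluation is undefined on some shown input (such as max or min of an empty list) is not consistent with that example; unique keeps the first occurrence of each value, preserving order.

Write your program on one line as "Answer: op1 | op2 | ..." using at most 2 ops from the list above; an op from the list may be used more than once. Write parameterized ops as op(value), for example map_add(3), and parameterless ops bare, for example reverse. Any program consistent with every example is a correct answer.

drop(1) | max

Check, running the answer program on each example:
  [13, 38, 4, -18, -26, 9, -27, 9] -> [38, 4, -18, -26, 9, -27, 9] -> 38
  [-16, 11, 33, 32, 44, -35, 20, 10, 14, -21] -> [11, 33, 32, 44, -35, 20, 10, 14, -21] -> 44
  [-32, 32, 45] -> [32, 45] -> 45
  [-14, 24, 23, -24, 7, 32, -45, 7, -8] -> [24, 23, -24, 7, 32, -45, 7, -8] -> 32
  [-43, -25, -43, 28] -> [-25, -43, 28] -> 28
  [40, -14, -44, -33, 17, -3, 29, -15] -> [-14, -44, -33, 17, -3, 29, -15] -> 29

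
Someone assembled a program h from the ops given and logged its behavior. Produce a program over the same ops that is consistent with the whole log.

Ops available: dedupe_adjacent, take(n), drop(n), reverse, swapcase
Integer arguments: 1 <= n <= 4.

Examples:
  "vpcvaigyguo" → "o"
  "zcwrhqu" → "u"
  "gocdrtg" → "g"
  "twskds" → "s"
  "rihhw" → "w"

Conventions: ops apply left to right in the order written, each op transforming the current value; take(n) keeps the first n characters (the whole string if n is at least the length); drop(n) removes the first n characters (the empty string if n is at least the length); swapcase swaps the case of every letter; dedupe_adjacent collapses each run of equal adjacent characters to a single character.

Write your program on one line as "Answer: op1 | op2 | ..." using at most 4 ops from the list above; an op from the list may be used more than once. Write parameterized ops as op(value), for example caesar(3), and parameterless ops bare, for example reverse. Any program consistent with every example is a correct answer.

drop(2) | reverse | dedupe_adjacent | take(1)

Check, running the answer program on each example:
  "vpcvaigyguo" -> "cvaigyguo" -> "ougygiavc" -> "ougygiavc" -> "o"
  "zcwrhqu" -> "wrhqu" -> "uqhrw" -> "uqhrw" -> "u"
  "gocdrtg" -> "cdrtg" -> "gtrdc" -> "gtrdc" -> "g"
  "twskds" -> "skds" -> "sdks" -> "sdks" -> "s"
  "rihhw" -> "hhw" -> "whh" -> "wh" -> "w"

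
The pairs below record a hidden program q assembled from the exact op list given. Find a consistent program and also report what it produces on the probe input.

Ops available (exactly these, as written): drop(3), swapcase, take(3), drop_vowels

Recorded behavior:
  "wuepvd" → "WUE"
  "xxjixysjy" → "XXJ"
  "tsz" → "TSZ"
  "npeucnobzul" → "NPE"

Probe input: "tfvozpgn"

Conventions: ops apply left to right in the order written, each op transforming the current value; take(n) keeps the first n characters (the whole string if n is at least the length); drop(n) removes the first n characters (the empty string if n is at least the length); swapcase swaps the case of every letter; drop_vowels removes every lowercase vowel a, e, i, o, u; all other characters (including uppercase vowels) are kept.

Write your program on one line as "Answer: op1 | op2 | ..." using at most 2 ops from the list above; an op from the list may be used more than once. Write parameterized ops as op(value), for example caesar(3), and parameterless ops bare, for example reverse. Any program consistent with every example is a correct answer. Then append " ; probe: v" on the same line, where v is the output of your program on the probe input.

swapcase | take(3) ; probe: "TFV"

Check, running the answer program on each example:
  "wuepvd" -> "WUEPVD" -> "WUE"
  "xxjixysjy" -> "XXJIXYSJY" -> "XXJ"
  "tsz" -> "TSZ" -> "TSZ"
  "npeucnobzul" -> "NPEUCNOBZUL" -> "NPE"
  probe: "tfvozpgn" -> "TFVOZPGN" -> "TFV"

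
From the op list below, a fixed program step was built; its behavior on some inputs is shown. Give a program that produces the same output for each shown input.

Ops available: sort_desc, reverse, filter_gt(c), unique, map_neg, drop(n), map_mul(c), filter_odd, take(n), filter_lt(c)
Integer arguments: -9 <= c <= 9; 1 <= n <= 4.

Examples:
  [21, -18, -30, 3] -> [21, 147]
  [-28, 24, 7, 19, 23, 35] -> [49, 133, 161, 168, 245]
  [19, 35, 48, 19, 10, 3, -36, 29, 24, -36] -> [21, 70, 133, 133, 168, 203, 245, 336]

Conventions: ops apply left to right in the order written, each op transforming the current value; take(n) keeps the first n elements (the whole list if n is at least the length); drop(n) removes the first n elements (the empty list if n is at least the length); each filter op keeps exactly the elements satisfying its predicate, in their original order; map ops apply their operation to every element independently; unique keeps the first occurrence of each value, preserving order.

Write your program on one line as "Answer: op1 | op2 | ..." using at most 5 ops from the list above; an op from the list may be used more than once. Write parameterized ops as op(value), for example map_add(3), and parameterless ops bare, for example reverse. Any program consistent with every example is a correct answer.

map_mul(-7) | sort_desc | drop(1) | filter_lt(5) | map_neg

Check, running the answer program on each example:
  [21, -18, -30, 3] -> [-147, 126, 210, -21] -> [210, 126, -21, -147] -> [126, -21, -147] -> [-21, -147] -> [21, 147]
  [-28, 24, 7, 19, 23, 35] -> [196, -168, -49, -133, -161, -245] -> [196, -49, -133, -161, -168, -245] -> [-49, -133, -161, -168, -245] -> [-49, -133, -161, -168, -245] -> [49, 133, 161, 168, 245]
  [19, 35, 48, 19, 10, 3, -36, 29, 24, -36] -> [-133, -245, -336, -133, -70, -21, 252, -203, -168, 252] -> [252, 252, -21, -70, -133, -133, -168, -203, -245, -336] -> [252, -21, -70, -133, -133, -168, -203, -245, -336] -> [-21, -70, -133, -133, -168, -203, -245, -336] -> [21, 70, 133, 133, 168, 203, 245, 336]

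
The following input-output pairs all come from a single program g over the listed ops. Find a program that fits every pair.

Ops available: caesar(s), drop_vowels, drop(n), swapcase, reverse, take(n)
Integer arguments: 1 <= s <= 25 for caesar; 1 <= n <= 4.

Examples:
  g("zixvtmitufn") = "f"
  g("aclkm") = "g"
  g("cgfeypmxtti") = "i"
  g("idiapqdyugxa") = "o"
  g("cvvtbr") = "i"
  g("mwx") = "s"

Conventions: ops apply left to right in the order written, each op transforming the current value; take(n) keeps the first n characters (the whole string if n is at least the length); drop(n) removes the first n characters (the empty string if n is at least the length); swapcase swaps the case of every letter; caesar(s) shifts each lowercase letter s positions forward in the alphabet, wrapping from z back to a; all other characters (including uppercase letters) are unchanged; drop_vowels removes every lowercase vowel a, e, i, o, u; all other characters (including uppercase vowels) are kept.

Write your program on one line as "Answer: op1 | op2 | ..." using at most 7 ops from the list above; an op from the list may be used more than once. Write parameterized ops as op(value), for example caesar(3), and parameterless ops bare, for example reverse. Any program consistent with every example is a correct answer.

caesar(23) | take(2) | caesar(19) | caesar(16) | reverse | drop(1)

Check, running the answer program on each example:
  "zixvtmitufn" -> "wfusqjfqrck" -> "wf" -> "py" -> "fo" -> "of" -> "f"
  "aclkm" -> "xzihj" -> "xz" -> "qs" -> "gi" -> "ig" -> "g"
  "cgfeypmxtti" -> "zdcbvmjuqqf" -> "zd" -> "sw" -> "im" -> "mi" -> "i"
  "idiapqdyugxa" -> "fafxmnavrdux" -> "fa" -> "yt" -> "oj" -> "jo" -> "o"
  "cvvtbr" -> "zssqyo" -> "zs" -> "sl" -> "ib" -> "bi" -> "i"
  "mwx" -> "jtu" -> "jt" -> "cm" -> "sc" -> "cs" -> "s"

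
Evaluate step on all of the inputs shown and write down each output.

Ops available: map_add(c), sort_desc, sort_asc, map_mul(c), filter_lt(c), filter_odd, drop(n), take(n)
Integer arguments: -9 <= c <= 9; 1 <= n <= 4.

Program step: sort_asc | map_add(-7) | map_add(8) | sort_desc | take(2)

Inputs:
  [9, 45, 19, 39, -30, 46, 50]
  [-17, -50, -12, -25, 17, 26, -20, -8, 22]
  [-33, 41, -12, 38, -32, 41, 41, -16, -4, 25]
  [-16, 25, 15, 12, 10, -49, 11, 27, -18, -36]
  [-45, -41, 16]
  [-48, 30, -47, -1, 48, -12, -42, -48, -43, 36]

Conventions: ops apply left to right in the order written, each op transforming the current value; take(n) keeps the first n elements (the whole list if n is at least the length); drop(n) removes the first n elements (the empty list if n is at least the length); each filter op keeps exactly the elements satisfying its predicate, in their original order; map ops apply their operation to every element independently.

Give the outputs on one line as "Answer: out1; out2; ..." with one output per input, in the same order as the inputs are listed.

Execution, op by op:
  [9, 45, 19, 39, -30, 46, 50] -> [-30, 9, 19, 39, 45, 46, 50] -> [-37, 2, 12, 32, 38, 39, 43] -> [-29, 10, 20, 40, 46, 47, 51] -> [51, 47, 46, 40, 20, 10, -29] -> [51, 47]
  [-17, -50, -12, -25, 17, 26, -20, -8, 22] -> [-50, -25, -20, -17, -12, -8, 17, 22, 26] -> [-57, -32, -27, -24, -19, -15, 10, 15, 19] -> [-49, -24, -19, -16, -11, -7, 18, 23, 27] -> [27, 23, 18, -7, -11, -16, -19, -24, -49] -> [27, 23]
  [-33, 41, -12, 38, -32, 41, 41, -16, -4, 25] -> [-33, -32, -16, -12, -4, 25, 38, 41, 41, 41] -> [-40, -39, -23, -19, -11, 18, 31, 34, 34, 34] -> [-32, -31, -15, -11, -3, 26, 39, 42, 42, 42] -> [42, 42, 42, 39, 26, -3, -11, -15, -31, -32] -> [42, 42]
  [-16, 25, 15, 12, 10, -49, 11, 27, -18, -36] -> [-49, -36, -18, -16, 10, 11, 12, 15, 25, 27] -> [-56, -43, -25, -23, 3, 4, 5, 8, 18, 20] -> [-48, -35, -17, -15, 11, 12, 13, 16, 26, 28] -> [28, 26, 16, 13, 12, 11, -15, -17, -35, -48] -> [28, 26]
  [-45, -41, 16] -> [-45, -41, 16] -> [-52, -48, 9] -> [-44, -40, 17] -> [17, -40, -44] -> [17, -40]
  [-48, 30, -47, -1, 48, -12, -42, -48, -43, 36] -> [-48, -48, -47, -43, -42, -12, -1, 30, 36, 48] -> [-55, -55, -54, -50, -49, -19, -8, 23, 29, 41] -> [-47, -47, -46, -42, -41, -11, 0, 31, 37, 49] -> [49, 37, 31, 0, -11, -41, -42, -46, -47, -47] -> [49, 37]

[51, 47]; [27, 23]; [42, 42]; [28, 26]; [17, -40]; [49, 37]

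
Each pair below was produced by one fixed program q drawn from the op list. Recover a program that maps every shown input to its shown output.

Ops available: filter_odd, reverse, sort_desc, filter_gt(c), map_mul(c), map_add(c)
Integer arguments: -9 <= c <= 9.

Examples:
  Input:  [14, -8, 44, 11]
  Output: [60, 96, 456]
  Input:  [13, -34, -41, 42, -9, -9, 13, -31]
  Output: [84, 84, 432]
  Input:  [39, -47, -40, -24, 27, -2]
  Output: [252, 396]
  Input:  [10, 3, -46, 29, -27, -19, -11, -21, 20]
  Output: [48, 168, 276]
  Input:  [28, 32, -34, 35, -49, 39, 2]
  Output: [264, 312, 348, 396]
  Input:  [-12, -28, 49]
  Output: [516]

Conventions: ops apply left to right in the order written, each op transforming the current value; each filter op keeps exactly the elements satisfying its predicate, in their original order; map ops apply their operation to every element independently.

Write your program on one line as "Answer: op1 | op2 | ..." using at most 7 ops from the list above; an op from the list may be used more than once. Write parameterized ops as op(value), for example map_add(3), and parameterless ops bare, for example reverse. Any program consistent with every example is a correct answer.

map_add(-6) | sort_desc | filter_gt(2) | map_mul(-3) | sort_desc | map_mul(-4)

Check, running the answer program on each example:
  [14, -8, 44, 11] -> [8, -14, 38, 5] -> [38, 8, 5, -14] -> [38, 8, 5] -> [-114, -24, -15] -> [-15, -24, -114] -> [60, 96, 456]
  [13, -34, -41, 42, -9, -9, 13, -31] -> [7, -40, -47, 36, -15, -15, 7, -37] -> [36, 7, 7, -15, -15, -37, -40, -47] -> [36, 7, 7] -> [-108, -21, -21] -> [-21, -21, -108] -> [84, 84, 432]
  [39, -47, -40, -24, 27, -2] -> [33, -53, -46, -30, 21, -8] -> [33, 21, -8, -30, -46, -53] -> [33, 21] -> [-99, -63] -> [-63, -99] -> [252, 396]
  [10, 3, -46, 29, -27, -19, -11, -21, 20] -> [4, -3, -52, 23, -33, -25, -17, -27, 14] -> [23, 14, 4, -3, -17, -25, -27, -33, -52] -> [23, 14, 4] -> [-69, -42, -12] -> [-12, -42, -69] -> [48, 168, 276]
  [28, 32, -34, 35, -49, 39, 2] -> [22, 26, -40, 29, -55, 33, -4] -> [33, 29, 26, 22, -4, -40, -55] -> [33, 29, 26, 22] -> [-99, -87, -78, -66] -> [-66, -78, -87, -99] -> [264, 312, 348, 396]
  [-12, -28, 49] -> [-18, -34, 43] -> [43, -18, -34] -> [43] -> [-129] -> [-129] -> [516]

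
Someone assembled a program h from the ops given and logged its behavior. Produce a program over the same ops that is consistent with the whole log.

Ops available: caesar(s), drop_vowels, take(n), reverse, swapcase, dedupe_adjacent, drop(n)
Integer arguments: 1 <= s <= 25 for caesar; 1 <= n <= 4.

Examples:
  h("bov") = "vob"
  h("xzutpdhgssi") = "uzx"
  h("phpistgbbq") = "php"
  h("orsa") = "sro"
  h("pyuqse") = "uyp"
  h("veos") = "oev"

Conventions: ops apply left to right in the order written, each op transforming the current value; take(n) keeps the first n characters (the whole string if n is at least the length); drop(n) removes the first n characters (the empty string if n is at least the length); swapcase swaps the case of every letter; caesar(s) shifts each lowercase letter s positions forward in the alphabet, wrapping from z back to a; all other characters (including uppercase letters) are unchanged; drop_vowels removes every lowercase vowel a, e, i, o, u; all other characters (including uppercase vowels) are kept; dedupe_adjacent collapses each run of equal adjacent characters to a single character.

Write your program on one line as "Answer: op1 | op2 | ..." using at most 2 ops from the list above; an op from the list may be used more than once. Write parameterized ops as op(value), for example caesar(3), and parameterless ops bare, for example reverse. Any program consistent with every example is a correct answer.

take(3) | reverse

Check, running the answer program on each example:
  "bov" -> "bov" -> "vob"
  "xzutpdhgssi" -> "xzu" -> "uzx"
  "phpistgbbq" -> "php" -> "php"
  "orsa" -> "ors" -> "sro"
  "pyuqse" -> "pyu" -> "uyp"
  "veos" -> "veo" -> "oev"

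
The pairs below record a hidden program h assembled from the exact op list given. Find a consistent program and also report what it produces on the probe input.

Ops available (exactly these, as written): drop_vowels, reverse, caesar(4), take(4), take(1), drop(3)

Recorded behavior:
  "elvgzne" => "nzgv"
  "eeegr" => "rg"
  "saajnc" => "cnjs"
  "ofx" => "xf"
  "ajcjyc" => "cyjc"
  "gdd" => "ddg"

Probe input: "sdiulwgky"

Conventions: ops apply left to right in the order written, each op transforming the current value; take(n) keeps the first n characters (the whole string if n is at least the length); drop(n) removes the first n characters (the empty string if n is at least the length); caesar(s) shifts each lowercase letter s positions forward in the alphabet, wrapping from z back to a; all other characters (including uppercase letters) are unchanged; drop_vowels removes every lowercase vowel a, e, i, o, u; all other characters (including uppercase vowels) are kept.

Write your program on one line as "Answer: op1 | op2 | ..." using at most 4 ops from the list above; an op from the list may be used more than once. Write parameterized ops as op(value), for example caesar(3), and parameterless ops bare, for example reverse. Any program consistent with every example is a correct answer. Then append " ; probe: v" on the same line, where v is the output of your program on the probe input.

reverse | drop_vowels | take(4) ; probe: "ykgw"

Check, running the answer program on each example:
  "elvgzne" -> "enzgvle" -> "nzgvl" -> "nzgv"
  "eeegr" -> "rgeee" -> "rg" -> "rg"
  "saajnc" -> "cnjaas" -> "cnjs" -> "cnjs"
  "ofx" -> "xfo" -> "xf" -> "xf"
  "ajcjyc" -> "cyjcja" -> "cyjcj" -> "cyjc"
  "gdd" -> "ddg" -> "ddg" -> "ddg"
  probe: "sdiulwgky" -> "ykgwluids" -> "ykgwlds" -> "ykgw"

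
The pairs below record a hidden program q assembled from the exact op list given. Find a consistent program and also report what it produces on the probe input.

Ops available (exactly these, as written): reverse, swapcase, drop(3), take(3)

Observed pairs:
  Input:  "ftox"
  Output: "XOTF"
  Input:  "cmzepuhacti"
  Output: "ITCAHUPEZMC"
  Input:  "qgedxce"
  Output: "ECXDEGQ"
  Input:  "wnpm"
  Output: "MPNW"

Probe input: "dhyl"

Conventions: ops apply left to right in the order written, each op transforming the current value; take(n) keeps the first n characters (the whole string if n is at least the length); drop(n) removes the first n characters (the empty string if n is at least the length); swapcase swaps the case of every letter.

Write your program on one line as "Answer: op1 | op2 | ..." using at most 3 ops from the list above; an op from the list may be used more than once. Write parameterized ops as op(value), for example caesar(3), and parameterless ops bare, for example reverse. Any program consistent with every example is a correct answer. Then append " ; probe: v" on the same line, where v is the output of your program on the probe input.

swapcase | reverse ; probe: "LYHD"

Check, running the answer program on each example:
  "ftox" -> "FTOX" -> "XOTF"
  "cmzepuhacti" -> "CMZEPUHACTI" -> "ITCAHUPEZMC"
  "qgedxce" -> "QGEDXCE" -> "ECXDEGQ"
  "wnpm" -> "WNPM" -> "MPNW"
  probe: "dhyl" -> "DHYL" -> "LYHD"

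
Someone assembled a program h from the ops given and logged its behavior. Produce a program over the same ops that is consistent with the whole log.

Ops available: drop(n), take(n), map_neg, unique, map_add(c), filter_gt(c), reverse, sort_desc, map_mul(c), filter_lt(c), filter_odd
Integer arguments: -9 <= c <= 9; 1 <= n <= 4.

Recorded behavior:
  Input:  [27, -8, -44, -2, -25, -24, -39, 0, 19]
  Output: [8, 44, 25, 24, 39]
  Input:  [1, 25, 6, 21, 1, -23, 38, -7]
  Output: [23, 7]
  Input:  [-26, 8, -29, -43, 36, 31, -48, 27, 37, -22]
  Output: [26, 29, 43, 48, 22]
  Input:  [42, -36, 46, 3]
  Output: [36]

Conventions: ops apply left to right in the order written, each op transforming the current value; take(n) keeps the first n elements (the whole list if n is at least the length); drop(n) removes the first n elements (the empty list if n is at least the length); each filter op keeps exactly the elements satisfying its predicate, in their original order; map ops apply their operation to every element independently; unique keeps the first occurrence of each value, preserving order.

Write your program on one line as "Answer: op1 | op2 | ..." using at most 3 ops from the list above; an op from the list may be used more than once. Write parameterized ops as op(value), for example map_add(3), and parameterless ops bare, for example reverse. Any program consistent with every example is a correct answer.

filter_lt(-1) | map_neg | filter_gt(6)

Check, running the answer program on each example:
  [27, -8, -44, -2, -25, -24, -39, 0, 19] -> [-8, -44, -2, -25, -24, -39] -> [8, 44, 2, 25, 24, 39] -> [8, 44, 25, 24, 39]
  [1, 25, 6, 21, 1, -23, 38, -7] -> [-23, -7] -> [23, 7] -> [23, 7]
  [-26, 8, -29, -43, 36, 31, -48, 27, 37, -22] -> [-26, -29, -43, -48, -22] -> [26, 29, 43, 48, 22] -> [26, 29, 43, 48, 22]
  [42, -36, 46, 3] -> [-36] -> [36] -> [36]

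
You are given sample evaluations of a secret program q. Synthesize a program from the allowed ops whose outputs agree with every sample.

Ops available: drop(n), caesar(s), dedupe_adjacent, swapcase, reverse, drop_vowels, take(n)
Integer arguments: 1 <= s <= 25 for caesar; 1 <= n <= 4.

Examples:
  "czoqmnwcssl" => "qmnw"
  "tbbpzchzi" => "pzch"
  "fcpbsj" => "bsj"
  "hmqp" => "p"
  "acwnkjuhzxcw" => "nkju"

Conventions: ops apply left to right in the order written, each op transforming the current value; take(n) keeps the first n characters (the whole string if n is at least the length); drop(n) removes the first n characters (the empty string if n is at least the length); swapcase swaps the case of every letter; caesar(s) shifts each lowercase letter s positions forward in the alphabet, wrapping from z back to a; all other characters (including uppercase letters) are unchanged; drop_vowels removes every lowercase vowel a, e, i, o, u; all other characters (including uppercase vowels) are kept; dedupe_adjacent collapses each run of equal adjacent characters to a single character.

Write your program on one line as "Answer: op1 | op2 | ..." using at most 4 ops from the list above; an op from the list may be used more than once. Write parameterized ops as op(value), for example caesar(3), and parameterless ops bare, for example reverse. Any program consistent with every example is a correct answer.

drop(3) | dedupe_adjacent | take(4)

Check, running the answer program on each example:
  "czoqmnwcssl" -> "qmnwcssl" -> "qmnwcsl" -> "qmnw"
  "tbbpzchzi" -> "pzchzi" -> "pzchzi" -> "pzch"
  "fcpbsj" -> "bsj" -> "bsj" -> "bsj"
  "hmqp" -> "p" -> "p" -> "p"
  "acwnkjuhzxcw" -> "nkjuhzxcw" -> "nkjuhzxcw" -> "nkju"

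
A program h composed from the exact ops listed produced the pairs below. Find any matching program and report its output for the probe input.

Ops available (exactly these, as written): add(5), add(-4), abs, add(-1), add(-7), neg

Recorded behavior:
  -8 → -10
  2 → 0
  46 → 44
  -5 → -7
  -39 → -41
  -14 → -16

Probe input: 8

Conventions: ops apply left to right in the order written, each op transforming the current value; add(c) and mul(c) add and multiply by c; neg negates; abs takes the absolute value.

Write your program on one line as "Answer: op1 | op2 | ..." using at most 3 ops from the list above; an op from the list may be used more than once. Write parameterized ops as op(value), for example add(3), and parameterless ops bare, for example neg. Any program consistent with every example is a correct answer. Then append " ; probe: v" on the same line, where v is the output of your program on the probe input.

add(-7) | add(5) ; probe: 6

Check, running the answer program on each example:
  -8 -> -15 -> -10
  2 -> -5 -> 0
  46 -> 39 -> 44
  -5 -> -12 -> -7
  -39 -> -46 -> -41
  -14 -> -21 -> -16
  probe: 8 -> 1 -> 6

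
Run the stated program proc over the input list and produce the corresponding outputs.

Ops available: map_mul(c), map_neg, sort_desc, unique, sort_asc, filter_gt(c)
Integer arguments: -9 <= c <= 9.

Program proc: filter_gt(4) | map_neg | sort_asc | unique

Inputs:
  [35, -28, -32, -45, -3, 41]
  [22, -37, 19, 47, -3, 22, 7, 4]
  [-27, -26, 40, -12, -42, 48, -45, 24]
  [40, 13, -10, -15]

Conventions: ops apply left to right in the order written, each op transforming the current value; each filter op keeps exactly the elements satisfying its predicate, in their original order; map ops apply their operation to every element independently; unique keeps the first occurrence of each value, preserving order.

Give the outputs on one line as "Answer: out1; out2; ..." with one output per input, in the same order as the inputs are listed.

Execution, op by op:
  [35, -28, -32, -45, -3, 41] -> [35, 41] -> [-35, -41] -> [-41, -35] -> [-41, -35]
  [22, -37, 19, 47, -3, 22, 7, 4] -> [22, 19, 47, 22, 7] -> [-22, -19, -47, -22, -7] -> [-47, -22, -22, -19, -7] -> [-47, -22, -19, -7]
  [-27, -26, 40, -12, -42, 48, -45, 24] -> [40, 48, 24] -> [-40, -48, -24] -> [-48, -40, -24] -> [-48, -40, -24]
  [40, 13, -10, -15] -> [40, 13] -> [-40, -13] -> [-40, -13] -> [-40, -13]

[-41, -35]; [-47, -22, -19, -7]; [-48, -40, -24]; [-40, -13]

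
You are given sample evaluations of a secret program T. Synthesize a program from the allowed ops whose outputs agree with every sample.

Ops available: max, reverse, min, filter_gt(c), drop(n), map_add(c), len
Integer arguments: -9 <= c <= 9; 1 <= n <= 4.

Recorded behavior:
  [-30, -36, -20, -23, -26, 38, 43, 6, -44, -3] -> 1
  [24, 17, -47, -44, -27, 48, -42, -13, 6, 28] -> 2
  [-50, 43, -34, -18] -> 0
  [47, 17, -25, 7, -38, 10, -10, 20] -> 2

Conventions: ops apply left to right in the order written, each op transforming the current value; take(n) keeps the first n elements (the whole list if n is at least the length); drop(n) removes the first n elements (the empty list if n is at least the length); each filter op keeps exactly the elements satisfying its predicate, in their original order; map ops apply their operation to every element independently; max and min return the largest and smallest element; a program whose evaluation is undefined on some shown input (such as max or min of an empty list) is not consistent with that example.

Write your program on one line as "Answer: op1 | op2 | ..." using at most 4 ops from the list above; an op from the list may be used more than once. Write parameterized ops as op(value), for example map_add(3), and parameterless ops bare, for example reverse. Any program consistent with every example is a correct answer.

filter_gt(-7) | reverse | drop(3) | len

Check, running the answer program on each example:
  [-30, -36, -20, -23, -26, 38, 43, 6, -44, -3] -> [38, 43, 6, -3] -> [-3, 6, 43, 38] -> [38] -> 1
  [24, 17, -47, -44, -27, 48, -42, -13, 6, 28] -> [24, 17, 48, 6, 28] -> [28, 6, 48, 17, 24] -> [17, 24] -> 2
  [-50, 43, -34, -18] -> [43] -> [43] -> [] -> 0
  [47, 17, -25, 7, -38, 10, -10, 20] -> [47, 17, 7, 10, 20] -> [20, 10, 7, 17, 47] -> [17, 47] -> 2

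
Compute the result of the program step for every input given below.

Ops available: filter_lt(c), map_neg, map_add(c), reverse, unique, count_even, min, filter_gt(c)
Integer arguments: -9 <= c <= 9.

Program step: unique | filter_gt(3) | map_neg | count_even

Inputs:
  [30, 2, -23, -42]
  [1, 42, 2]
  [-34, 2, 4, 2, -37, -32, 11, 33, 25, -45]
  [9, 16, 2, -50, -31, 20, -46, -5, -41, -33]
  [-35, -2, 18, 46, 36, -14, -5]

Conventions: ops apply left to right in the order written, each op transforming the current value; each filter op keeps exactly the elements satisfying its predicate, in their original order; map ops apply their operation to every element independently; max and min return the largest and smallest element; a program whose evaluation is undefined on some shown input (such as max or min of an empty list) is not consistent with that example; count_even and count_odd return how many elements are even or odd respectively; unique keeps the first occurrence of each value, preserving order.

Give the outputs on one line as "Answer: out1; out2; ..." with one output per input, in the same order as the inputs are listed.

1; 1; 1; 2; 3

Execution, op by op:
  [30, 2, -23, -42] -> [30, 2, -23, -42] -> [30] -> [-30] -> 1
  [1, 42, 2] -> [1, 42, 2] -> [42] -> [-42] -> 1
  [-34, 2, 4, 2, -37, -32, 11, 33, 25, -45] -> [-34, 2, 4, -37, -32, 11, 33, 25, -45] -> [4, 11, 33, 25] -> [-4, -11, -33, -25] -> 1
  [9, 16, 2, -50, -31, 20, -46, -5, -41, -33] -> [9, 16, 2, -50, -31, 20, -46, -5, -41, -33] -> [9, 16, 20] -> [-9, -16, -20] -> 2
  [-35, -2, 18, 46, 36, -14, -5] -> [-35, -2, 18, 46, 36, -14, -5] -> [18, 46, 36] -> [-18, -46, -36] -> 3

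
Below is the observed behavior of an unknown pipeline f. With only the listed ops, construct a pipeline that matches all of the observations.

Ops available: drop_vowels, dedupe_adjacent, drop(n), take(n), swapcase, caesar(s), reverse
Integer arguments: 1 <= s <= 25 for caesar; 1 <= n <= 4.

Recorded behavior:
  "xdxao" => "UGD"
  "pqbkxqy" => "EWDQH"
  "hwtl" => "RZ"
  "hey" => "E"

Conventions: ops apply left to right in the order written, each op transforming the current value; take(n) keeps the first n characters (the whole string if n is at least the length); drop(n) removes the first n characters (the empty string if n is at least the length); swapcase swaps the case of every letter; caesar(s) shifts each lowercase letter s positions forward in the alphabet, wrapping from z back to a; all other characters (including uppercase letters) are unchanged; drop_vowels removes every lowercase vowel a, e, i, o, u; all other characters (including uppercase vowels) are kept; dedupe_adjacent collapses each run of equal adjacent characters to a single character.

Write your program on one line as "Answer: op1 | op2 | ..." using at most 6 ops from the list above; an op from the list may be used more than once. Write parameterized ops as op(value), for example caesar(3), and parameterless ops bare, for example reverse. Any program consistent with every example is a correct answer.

drop(2) | caesar(2) | caesar(4) | reverse | swapcase

Check, running the answer program on each example:
  "xdxao" -> "xao" -> "zcq" -> "dgu" -> "ugd" -> "UGD"
  "pqbkxqy" -> "bkxqy" -> "dmzsa" -> "hqdwe" -> "ewdqh" -> "EWDQH"
  "hwtl" -> "tl" -> "vn" -> "zr" -> "rz" -> "RZ"
  "hey" -> "y" -> "a" -> "e" -> "e" -> "E"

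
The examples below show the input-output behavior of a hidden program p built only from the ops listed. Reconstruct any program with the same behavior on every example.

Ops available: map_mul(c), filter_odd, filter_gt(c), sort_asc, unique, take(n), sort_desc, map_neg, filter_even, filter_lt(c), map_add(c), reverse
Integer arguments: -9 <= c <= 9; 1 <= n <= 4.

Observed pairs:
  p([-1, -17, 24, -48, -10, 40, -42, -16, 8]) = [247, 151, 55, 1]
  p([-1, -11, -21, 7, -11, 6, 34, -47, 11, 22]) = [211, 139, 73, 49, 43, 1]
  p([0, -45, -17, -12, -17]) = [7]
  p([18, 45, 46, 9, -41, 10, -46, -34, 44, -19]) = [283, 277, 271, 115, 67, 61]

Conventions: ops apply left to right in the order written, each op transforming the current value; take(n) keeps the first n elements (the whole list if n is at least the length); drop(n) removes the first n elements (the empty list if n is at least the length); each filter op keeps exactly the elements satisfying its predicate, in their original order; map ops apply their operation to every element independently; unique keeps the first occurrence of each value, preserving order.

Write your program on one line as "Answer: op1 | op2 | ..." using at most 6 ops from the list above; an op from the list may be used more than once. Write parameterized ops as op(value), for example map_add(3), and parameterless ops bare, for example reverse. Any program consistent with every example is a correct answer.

map_mul(-6) | reverse | filter_lt(7) | map_add(-7) | sort_asc | map_neg

Check, running the answer program on each example:
  [-1, -17, 24, -48, -10, 40, -42, -16, 8] -> [6, 102, -144, 288, 60, -240, 252, 96, -48] -> [-48, 96, 252, -240, 60, 288, -144, 102, 6] -> [-48, -240, -144, 6] -> [-55, -247, -151, -1] -> [-247, -151, -55, -1] -> [247, 151, 55, 1]
  [-1, -11, -21, 7, -11, 6, 34, -47, 11, 22] -> [6, 66, 126, -42, 66, -36, -204, 282, -66, -132] -> [-132, -66, 282, -204, -36, 66, -42, 126, 66, 6] -> [-132, -66, -204, -36, -42, 6] -> [-139, -73, -211, -43, -49, -1] -> [-211, -139, -73, -49, -43, -1] -> [211, 139, 73, 49, 43, 1]
  [0, -45, -17, -12, -17] -> [0, 270, 102, 72, 102] -> [102, 72, 102, 270, 0] -> [0] -> [-7] -> [-7] -> [7]
  [18, 45, 46, 9, -41, 10, -46, -34, 44, -19] -> [-108, -270, -276, -54, 246, -60, 276, 204, -264, 114] -> [114, -264, 204, 276, -60, 246, -54, -276, -270, -108] -> [-264, -60, -54, -276, -270, -108] -> [-271, -67, -61, -283, -277, -115] -> [-283, -277, -271, -115, -67, -61] -> [283, 277, 271, 115, 67, 61]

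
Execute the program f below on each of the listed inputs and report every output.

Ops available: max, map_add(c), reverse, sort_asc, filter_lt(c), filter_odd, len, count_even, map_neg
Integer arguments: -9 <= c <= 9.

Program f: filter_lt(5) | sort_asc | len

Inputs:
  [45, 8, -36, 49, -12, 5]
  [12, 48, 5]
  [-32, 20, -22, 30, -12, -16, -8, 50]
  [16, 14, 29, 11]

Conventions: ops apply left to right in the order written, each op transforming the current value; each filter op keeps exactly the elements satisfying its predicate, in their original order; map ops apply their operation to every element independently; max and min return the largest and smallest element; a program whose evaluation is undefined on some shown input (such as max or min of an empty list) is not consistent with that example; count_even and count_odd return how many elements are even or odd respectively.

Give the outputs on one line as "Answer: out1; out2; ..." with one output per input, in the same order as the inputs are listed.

2; 0; 5; 0

Execution, op by op:
  [45, 8, -36, 49, -12, 5] -> [-36, -12] -> [-36, -12] -> 2
  [12, 48, 5] -> [] -> [] -> 0
  [-32, 20, -22, 30, -12, -16, -8, 50] -> [-32, -22, -12, -16, -8] -> [-32, -22, -16, -12, -8] -> 5
  [16, 14, 29, 11] -> [] -> [] -> 0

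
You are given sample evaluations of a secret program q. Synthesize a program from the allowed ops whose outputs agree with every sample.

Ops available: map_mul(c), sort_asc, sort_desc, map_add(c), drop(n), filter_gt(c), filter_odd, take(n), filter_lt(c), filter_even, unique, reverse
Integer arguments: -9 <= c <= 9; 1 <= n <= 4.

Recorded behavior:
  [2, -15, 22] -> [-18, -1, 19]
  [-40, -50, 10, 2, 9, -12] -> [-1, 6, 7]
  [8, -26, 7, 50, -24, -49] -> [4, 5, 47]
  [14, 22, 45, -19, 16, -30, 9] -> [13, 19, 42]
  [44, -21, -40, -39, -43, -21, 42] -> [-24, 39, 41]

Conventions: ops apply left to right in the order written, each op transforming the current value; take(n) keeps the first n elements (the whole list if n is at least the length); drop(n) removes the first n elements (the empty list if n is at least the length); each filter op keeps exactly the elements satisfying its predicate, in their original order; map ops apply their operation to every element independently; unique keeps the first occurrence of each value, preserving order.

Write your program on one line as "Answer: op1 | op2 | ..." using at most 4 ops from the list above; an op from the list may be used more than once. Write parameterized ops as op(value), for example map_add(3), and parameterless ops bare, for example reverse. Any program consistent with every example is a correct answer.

sort_desc | map_add(-3) | take(3) | sort_asc

Check, running the answer program on each example:
  [2, -15, 22] -> [22, 2, -15] -> [19, -1, -18] -> [19, -1, -18] -> [-18, -1, 19]
  [-40, -50, 10, 2, 9, -12] -> [10, 9, 2, -12, -40, -50] -> [7, 6, -1, -15, -43, -53] -> [7, 6, -1] -> [-1, 6, 7]
  [8, -26, 7, 50, -24, -49] -> [50, 8, 7, -24, -26, -49] -> [47, 5, 4, -27, -29, -52] -> [47, 5, 4] -> [4, 5, 47]
  [14, 22, 45, -19, 16, -30, 9] -> [45, 22, 16, 14, 9, -19, -30] -> [42, 19, 13, 11, 6, -22, -33] -> [42, 19, 13] -> [13, 19, 42]
  [44, -21, -40, -39, -43, -21, 42] -> [44, 42, -21, -21, -39, -40, -43] -> [41, 39, -24, -24, -42, -43, -46] -> [41, 39, -24] -> [-24, 39, 41]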